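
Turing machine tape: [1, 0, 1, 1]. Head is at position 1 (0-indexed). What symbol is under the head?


Tape: [1, 0, 1, 1]
Positions: 0 1 2 3
Values:    1 0 1 1
Head at position 1
tape[1] = 0

0


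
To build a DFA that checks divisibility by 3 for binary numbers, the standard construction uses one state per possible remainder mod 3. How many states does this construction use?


Divisibility by 3 is tracked via the remainder mod 3: 0, 1, ..., 2
The construction assigns one state to each remainder
Number of remainders = 3

3


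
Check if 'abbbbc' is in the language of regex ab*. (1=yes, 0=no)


Pattern: ab*
String: 'abbbbc'
Pattern requires: exactly one 'a' followed by zero or more 'b's
First char is 'a' -> OK
Rest 'bbbbc': all b's? No
Result: 0

0


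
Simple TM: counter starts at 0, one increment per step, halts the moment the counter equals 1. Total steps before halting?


Counter starts at 0. Counting sequence:
  Step 1: counter = 1
Counter reached 1 -> halt
Total steps = 1

1


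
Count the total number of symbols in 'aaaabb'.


String: 'aaaabb'
Counting characters:
  'a' appears 4 time(s)
  'b' appears 2 time(s)
Total length = 4 + 2 = 6

6


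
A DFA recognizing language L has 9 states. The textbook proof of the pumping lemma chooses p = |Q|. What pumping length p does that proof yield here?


Pumping lemma for regular languages (standard proof):
Take p = |Q|, the number of DFA states.
Any string of length >= |Q| passes through |Q|+1 states while reading its first |Q| symbols,
so by pigeonhole some state repeats, giving the loop that can be pumped.
Here |Q| = 9
Therefore the proof uses p = 9

9


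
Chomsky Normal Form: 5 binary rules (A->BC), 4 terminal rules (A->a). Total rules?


CNF allows two rule forms:
  A -> BC (binary): 5 rules
  A -> a (terminal): 4 rules
Total = 5 + 4 = 9

9


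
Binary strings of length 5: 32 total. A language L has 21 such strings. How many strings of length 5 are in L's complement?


Alphabet: {0,1}
String length: 5
Total strings of length 5 = 2^5 = 32
Strings in L = 21
Complement = total - |L|
= 32 - 21
= 11

11


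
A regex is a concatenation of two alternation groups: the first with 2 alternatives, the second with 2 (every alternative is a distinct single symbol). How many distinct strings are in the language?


First group: 2 alternatives
Second group: 2 alternatives
Concatenation: each choice from group 1 pairs with each from group 2
Total = 2 x 2 = 4

4


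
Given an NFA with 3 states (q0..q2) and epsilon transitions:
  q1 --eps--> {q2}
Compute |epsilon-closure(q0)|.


Starting from q0
Initialize closure = {q0}
q0 has no outgoing epsilon transitions -> nothing to add
Final closure: {q0}
Size = 1

1


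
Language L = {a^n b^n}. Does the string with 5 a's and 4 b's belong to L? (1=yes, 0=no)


Language requires equal numbers of a's and b's
PDA pushes for each 'a', pops for each 'b'
Number of a's = 5
Number of b's = 4
5 != 4 -> Reject

0


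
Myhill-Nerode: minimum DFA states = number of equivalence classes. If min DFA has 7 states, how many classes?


Myhill-Nerode theorem:
Number of equivalence classes = number of states in minimal DFA
Minimal DFA states = 7
Therefore equivalence classes = 7

7


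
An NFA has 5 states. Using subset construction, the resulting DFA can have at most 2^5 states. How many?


NFA has 5 states
Subset construction: each DFA state = subset of NFA states
Maximum subsets = 2^5
2^5 = 32

32


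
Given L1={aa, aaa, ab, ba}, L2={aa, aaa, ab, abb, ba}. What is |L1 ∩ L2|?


L1 = {aa, aaa, ab, ba}
L2 = {aa, aaa, ab, abb, ba}
Checking each string in L1 against L2:
  'aa': in L2? Yes
  'aaa': in L2? Yes
  'ab': in L2? Yes
  'ba': in L2? Yes
Intersection = {aa, aaa, ab, ba}
|L1 ∩ L2| = 4

4


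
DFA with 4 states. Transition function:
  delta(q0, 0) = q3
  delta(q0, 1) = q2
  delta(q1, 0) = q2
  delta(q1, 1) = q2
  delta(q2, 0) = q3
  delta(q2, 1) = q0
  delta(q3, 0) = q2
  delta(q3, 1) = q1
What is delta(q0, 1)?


Looking up transition function:
delta(q0, 1) in the table
Row: q0, Column: 1
Result: q2

q2


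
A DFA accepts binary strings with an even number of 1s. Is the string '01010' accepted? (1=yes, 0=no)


DFA has 2 states: q_even (start, accept=yes) and q_odd
Processing string '01010' character by character:
  Position 0: read '0', 1-count=0 -> q_even (no change)
  Position 1: read '1', 1-count=1 -> q_odd
  Position 2: read '0', 1-count=1 -> q_odd (no change)
  Position 3: read '1', 1-count=2 -> q_even
  Position 4: read '0', 1-count=2 -> q_even (no change)
Final state: q_even, total 1s = 2 (even); the DFA requires an even count -> accept

1


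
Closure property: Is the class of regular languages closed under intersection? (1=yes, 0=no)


Regular languages are closed under all standard operations:
- Union: Yes (product construction)
- Intersection: Yes (product construction)
- Complement: Yes (swap accept/reject)
- Concatenation: Yes (NFA construction)
Operation: intersection -> Closed

1


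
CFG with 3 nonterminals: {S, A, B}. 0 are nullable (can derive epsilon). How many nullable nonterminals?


Nonterminals: {S, A, B}
A nonterminal is nullable if it can derive epsilon
Counting nullable nonterminals: 0
Total nullable = 0

0


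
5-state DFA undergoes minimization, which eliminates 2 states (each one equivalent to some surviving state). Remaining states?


Original DFA: 5 states
Redundant states removed: 2
Minimized states = original - removed
= 5 - 2
= 3

3


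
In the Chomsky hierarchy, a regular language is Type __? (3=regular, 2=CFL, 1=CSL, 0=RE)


Chomsky hierarchy levels:
  Type 3: Regular (DFA/NFA/regex)
  Type 2: Context-free (PDA)
  Type 1: Context-sensitive
  Type 0: Recursively enumerable (TM)
'regular' corresponds to Type 3

3


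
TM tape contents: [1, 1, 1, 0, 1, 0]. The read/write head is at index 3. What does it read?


Tape: [1, 1, 1, 0, 1, 0]
Positions: 0 1 2 3 4 5
Values:    1 1 1 0 1 0
Head at position 3
tape[3] = 0

0


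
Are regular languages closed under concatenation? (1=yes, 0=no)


Regular languages are closed under all standard operations:
- Union: Yes (product construction)
- Intersection: Yes (product construction)
- Complement: Yes (swap accept/reject)
- Concatenation: Yes (NFA construction)
Operation: concatenation -> Closed

1


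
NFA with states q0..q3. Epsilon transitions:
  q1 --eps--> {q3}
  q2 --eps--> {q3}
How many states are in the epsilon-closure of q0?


Starting from q0
Initialize closure = {q0}
q0 has no outgoing epsilon transitions -> nothing to add
Final closure: {q0}
Size = 1

1


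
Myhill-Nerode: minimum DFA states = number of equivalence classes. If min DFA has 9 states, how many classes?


Myhill-Nerode theorem:
Number of equivalence classes = number of states in minimal DFA
Minimal DFA states = 9
Therefore equivalence classes = 9

9


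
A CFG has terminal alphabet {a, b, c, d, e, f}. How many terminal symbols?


Terminal symbols: a, b, c, d, e, f
Counting each: a (#1), b (#2), c (#3), d (#4), e (#5), f (#6)
Total = 6

6


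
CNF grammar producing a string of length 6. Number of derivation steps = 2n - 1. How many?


Chomsky Normal Form derivation:
String length n = 6
Each step either:
  - Splits a nonterminal into two (n-1 such steps)
  - Converts a nonterminal to terminal (n such steps)
Total = (n-1) + n = 2n - 1
= 2(6) - 1
= 12 - 1
= 11

11


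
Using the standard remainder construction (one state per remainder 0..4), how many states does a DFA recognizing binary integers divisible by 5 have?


Divisibility by 5 is tracked via the remainder mod 5: 0, 1, ..., 4
The construction assigns one state to each remainder
Number of remainders = 5

5


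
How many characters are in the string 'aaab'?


String: 'aaab'
Counting characters:
  'a' appears 3 time(s)
  'b' appears 1 time(s)
Total length = 3 + 1 = 4

4


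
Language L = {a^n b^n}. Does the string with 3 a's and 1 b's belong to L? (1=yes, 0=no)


Language requires equal numbers of a's and b's
PDA pushes for each 'a', pops for each 'b'
Number of a's = 3
Number of b's = 1
3 != 1 -> Reject

0


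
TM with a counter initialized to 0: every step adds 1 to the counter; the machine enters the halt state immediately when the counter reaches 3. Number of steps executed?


Counter starts at 0. Counting sequence:
  Step 1: counter = 1
  Step 2: counter = 2
  Step 3: counter = 3
Counter reached 3 -> halt
Total steps = 3

3


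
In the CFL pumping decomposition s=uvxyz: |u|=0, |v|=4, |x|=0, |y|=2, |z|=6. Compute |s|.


|s| = |u| + |v| + |x| + |y| + |z|
= 0 + 4 + 0 + 2 + 6
= 4 + 0 + 8
= 4 + 8
= 12

12


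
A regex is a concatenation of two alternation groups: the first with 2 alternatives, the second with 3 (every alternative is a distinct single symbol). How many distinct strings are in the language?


First group: 2 alternatives
Second group: 3 alternatives
Concatenation: each choice from group 1 pairs with each from group 2
Total = 2 x 3 = 6

6


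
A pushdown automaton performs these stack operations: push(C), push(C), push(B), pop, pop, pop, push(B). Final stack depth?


Tracing stack operations:
  push(C) -> stack = [C], depth=1
  push(C) -> stack = [C,C], depth=2
  push(B) -> stack = [C,C,B], depth=3
  pop -> removed B, stack = [C,C], depth=2
  pop -> removed C, stack = [C], depth=1
  pop -> removed C, stack = [], depth=0
  push(B) -> stack = [B], depth=1
Final depth = 1

1


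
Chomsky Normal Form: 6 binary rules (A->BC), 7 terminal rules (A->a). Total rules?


CNF allows two rule forms:
  A -> BC (binary): 6 rules
  A -> a (terminal): 7 rules
Total = 6 + 7 = 13

13


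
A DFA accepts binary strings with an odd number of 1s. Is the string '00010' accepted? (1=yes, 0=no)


DFA has 2 states: q_even (start, accept=no) and q_odd
Processing string '00010' character by character:
  Position 0: read '0', 1-count=0 -> q_even (no change)
  Position 1: read '0', 1-count=0 -> q_even (no change)
  Position 2: read '0', 1-count=0 -> q_even (no change)
  Position 3: read '1', 1-count=1 -> q_odd
  Position 4: read '0', 1-count=1 -> q_odd (no change)
Final state: q_odd, total 1s = 1 (odd); the DFA requires an odd count -> accept

1


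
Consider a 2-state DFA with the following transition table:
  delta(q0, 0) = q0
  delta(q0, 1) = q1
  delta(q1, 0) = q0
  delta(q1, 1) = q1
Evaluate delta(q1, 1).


Looking up transition function:
delta(q1, 1) in the table
Row: q1, Column: 1
Result: q1

q1


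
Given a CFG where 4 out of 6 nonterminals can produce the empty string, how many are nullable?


Nonterminals: {S, A, B, C, D, E}
A nonterminal is nullable if it can derive epsilon
Counting nullable nonterminals: 4
Total nullable = 4

4


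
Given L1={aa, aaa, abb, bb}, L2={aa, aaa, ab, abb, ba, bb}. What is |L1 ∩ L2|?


L1 = {aa, aaa, abb, bb}
L2 = {aa, aaa, ab, abb, ba, bb}
Checking each string in L1 against L2:
  'aa': in L2? Yes
  'aaa': in L2? Yes
  'abb': in L2? Yes
  'bb': in L2? Yes
Intersection = {aa, aaa, abb, bb}
|L1 ∩ L2| = 4

4


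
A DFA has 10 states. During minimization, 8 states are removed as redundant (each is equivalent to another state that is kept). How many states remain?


Original DFA: 10 states
Redundant states removed: 8
Minimized states = original - removed
= 10 - 8
= 2

2


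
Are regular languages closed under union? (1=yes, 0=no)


Regular languages are closed under:
- Union (DFA product construction)
- Intersection (DFA product construction)
- Complement (swap accept/reject states)
- Concatenation (NFA construction)
- Kleene star (NFA construction)
union is in this list
Therefore: closed

1


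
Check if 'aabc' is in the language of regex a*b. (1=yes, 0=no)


Pattern: a*b
String: 'aabc'
Pattern requires: zero or more 'a's followed by exactly one 'b'
Found 2 leading 'a's
Remaining: 'bc'
Remaining is not 'b' -> no match
Result: 0

0


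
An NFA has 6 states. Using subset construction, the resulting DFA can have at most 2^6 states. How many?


NFA has 6 states
Subset construction: each DFA state = subset of NFA states
Maximum subsets = 2^6
2^6 = 64

64


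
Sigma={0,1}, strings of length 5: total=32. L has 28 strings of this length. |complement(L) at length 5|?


Alphabet: {0,1}
String length: 5
Total strings of length 5 = 2^5 = 32
Strings in L = 28
Complement = total - |L|
= 32 - 28
= 4

4


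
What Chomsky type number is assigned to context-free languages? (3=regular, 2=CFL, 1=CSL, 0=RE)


Chomsky hierarchy levels:
  Type 3: Regular (DFA/NFA/regex)
  Type 2: Context-free (PDA)
  Type 1: Context-sensitive
  Type 0: Recursively enumerable (TM)
'context-free' corresponds to Type 2

2


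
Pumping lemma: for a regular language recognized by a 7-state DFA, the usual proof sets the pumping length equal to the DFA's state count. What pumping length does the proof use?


Pumping lemma for regular languages (standard proof):
Take p = |Q|, the number of DFA states.
Any string of length >= |Q| passes through |Q|+1 states while reading its first |Q| symbols,
so by pigeonhole some state repeats, giving the loop that can be pumped.
Here |Q| = 7
Therefore the proof uses p = 7

7


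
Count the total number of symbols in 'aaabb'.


String: 'aaabb'
Counting characters:
  'a' appears 3 time(s)
  'b' appears 2 time(s)
Total length = 3 + 2 = 5

5


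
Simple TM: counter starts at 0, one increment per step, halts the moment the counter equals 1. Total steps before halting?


Counter starts at 0. Counting sequence:
  Step 1: counter = 1
Counter reached 1 -> halt
Total steps = 1

1


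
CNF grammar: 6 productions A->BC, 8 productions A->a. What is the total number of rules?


CNF allows two rule forms:
  A -> BC (binary): 6 rules
  A -> a (terminal): 8 rules
Total = 6 + 8 = 14

14


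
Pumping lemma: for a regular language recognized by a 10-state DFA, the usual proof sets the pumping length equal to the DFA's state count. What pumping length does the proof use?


Pumping lemma for regular languages (standard proof):
Take p = |Q|, the number of DFA states.
Any string of length >= |Q| passes through |Q|+1 states while reading its first |Q| symbols,
so by pigeonhole some state repeats, giving the loop that can be pumped.
Here |Q| = 10
Therefore the proof uses p = 10

10


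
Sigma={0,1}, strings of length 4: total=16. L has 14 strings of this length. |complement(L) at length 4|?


Alphabet: {0,1}
String length: 4
Total strings of length 4 = 2^4 = 16
Strings in L = 14
Complement = total - |L|
= 16 - 14
= 2

2


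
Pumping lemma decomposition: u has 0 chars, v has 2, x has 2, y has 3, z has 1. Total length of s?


|s| = |u| + |v| + |x| + |y| + |z|
= 0 + 2 + 2 + 3 + 1
= 2 + 2 + 4
= 4 + 4
= 8

8


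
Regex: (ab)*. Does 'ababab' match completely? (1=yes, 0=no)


Pattern: (ab)*
String: 'ababab'
Pattern requires: zero or more repetitions of 'ab'
Pairs: ['ab', 'ab', 'ab']
All pairs are 'ab'? Yes
Result: 1

1


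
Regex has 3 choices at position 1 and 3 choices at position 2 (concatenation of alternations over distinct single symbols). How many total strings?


First group: 3 alternatives
Second group: 3 alternatives
Concatenation: each choice from group 1 pairs with each from group 2
Total = 3 x 3 = 9

9


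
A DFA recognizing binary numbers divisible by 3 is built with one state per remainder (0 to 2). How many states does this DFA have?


Divisibility by 3 is tracked via the remainder mod 3: 0, 1, ..., 2
The construction assigns one state to each remainder
Number of remainders = 3

3


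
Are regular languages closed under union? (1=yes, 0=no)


Regular languages are closed under:
- Union (DFA product construction)
- Intersection (DFA product construction)
- Complement (swap accept/reject states)
- Concatenation (NFA construction)
- Kleene star (NFA construction)
union is in this list
Therefore: closed

1


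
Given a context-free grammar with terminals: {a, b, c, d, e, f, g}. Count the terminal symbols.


Terminal symbols: a, b, c, d, e, f, g
Counting each: a (#1), b (#2), c (#3), d (#4), e (#5), f (#6), g (#7)
Total = 7

7


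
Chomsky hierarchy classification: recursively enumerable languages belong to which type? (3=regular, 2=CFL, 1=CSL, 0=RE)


Chomsky hierarchy levels:
  Type 3: Regular (DFA/NFA/regex)
  Type 2: Context-free (PDA)
  Type 1: Context-sensitive
  Type 0: Recursively enumerable (TM)
'recursively enumerable' corresponds to Type 0

0


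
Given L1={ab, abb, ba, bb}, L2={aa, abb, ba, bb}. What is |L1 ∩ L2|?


L1 = {ab, abb, ba, bb}
L2 = {aa, abb, ba, bb}
Checking each string in L1 against L2:
  'ab': in L2? No
  'abb': in L2? Yes
  'ba': in L2? Yes
  'bb': in L2? Yes
Intersection = {abb, ba, bb}
|L1 ∩ L2| = 3

3


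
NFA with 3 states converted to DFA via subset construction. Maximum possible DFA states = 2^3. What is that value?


NFA has 3 states
Subset construction: each DFA state = subset of NFA states
Maximum subsets = 2^3
2^3 = 8

8


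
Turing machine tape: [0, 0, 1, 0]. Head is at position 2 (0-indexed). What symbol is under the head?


Tape: [0, 0, 1, 0]
Positions: 0 1 2 3
Values:    0 0 1 0
Head at position 2
tape[2] = 1

1


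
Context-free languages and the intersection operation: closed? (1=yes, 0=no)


CFL closure properties:
  Closed under: union, concatenation, Kleene star
  NOT closed under: intersection, complement
Operation 'intersection' is in not-closed list -> No (not closed)

0


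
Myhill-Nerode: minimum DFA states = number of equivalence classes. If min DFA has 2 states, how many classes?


Myhill-Nerode theorem:
Number of equivalence classes = number of states in minimal DFA
Minimal DFA states = 2
Therefore equivalence classes = 2

2


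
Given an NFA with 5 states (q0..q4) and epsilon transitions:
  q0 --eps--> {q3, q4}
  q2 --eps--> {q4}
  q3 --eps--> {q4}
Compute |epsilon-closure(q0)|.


Starting from q0
Initialize closure = {q0}
Follow epsilon from q0 -> add q3
Follow epsilon from q0 -> add q4
Final closure: {q0, q3, q4}
Size = 3

3


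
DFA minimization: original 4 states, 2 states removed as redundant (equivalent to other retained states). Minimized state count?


Original DFA: 4 states
Redundant states removed: 2
Minimized states = original - removed
= 4 - 2
= 2

2


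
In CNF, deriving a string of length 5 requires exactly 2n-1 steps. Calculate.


Chomsky Normal Form derivation:
String length n = 5
Each step either:
  - Splits a nonterminal into two (n-1 such steps)
  - Converts a nonterminal to terminal (n such steps)
Total = (n-1) + n = 2n - 1
= 2(5) - 1
= 10 - 1
= 9

9


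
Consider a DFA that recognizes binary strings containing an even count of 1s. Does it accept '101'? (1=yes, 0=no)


DFA has 2 states: q_even (start, accept=yes) and q_odd
Processing string '101' character by character:
  Position 0: read '1', 1-count=1 -> q_odd
  Position 1: read '0', 1-count=1 -> q_odd (no change)
  Position 2: read '1', 1-count=2 -> q_even
Final state: q_even, total 1s = 2 (even); the DFA requires an even count -> accept

1


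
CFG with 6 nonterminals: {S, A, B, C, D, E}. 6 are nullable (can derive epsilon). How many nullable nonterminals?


Nonterminals: {S, A, B, C, D, E}
A nonterminal is nullable if it can derive epsilon
Counting nullable nonterminals: 6
Total nullable = 6

6


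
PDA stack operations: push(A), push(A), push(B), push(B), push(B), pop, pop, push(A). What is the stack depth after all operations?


Tracing stack operations:
  push(A) -> stack = [A], depth=1
  push(A) -> stack = [A,A], depth=2
  push(B) -> stack = [A,A,B], depth=3
  push(B) -> stack = [A,A,B,B], depth=4
  push(B) -> stack = [A,A,B,B,B], depth=5
  pop -> removed B, stack = [A,A,B,B], depth=4
  pop -> removed B, stack = [A,A,B], depth=3
  push(A) -> stack = [A,A,B,A], depth=4
Final depth = 4

4


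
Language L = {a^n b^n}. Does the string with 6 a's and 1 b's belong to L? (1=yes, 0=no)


Language requires equal numbers of a's and b's
PDA pushes for each 'a', pops for each 'b'
Number of a's = 6
Number of b's = 1
6 != 1 -> Reject

0


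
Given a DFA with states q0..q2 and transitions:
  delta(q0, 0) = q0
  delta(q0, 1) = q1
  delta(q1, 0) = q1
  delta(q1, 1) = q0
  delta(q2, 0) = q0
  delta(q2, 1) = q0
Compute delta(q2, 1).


Looking up transition function:
delta(q2, 1) in the table
Row: q2, Column: 1
Result: q0

q0


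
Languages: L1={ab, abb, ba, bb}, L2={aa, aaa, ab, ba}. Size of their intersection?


L1 = {ab, abb, ba, bb}
L2 = {aa, aaa, ab, ba}
Checking each string in L1 against L2:
  'ab': in L2? Yes
  'abb': in L2? No
  'ba': in L2? Yes
  'bb': in L2? No
Intersection = {ab, ba}
|L1 ∩ L2| = 2

2


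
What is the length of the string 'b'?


String: 'b'
Counting characters:
  'b' appears 1 time(s)
Total length = 0 + 1 = 1

1


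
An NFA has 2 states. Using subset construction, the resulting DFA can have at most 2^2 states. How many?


NFA has 2 states
Subset construction: each DFA state = subset of NFA states
Maximum subsets = 2^2
2^2 = 4

4


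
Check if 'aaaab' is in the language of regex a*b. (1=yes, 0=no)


Pattern: a*b
String: 'aaaab'
Pattern requires: zero or more 'a's followed by exactly one 'b'
Found 4 leading 'a's
Remaining: 'b'
Remaining is exactly 'b' -> match
Result: 1

1


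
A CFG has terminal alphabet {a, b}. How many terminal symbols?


Terminal symbols: a, b
Counting each: a (#1), b (#2)
Total = 2

2


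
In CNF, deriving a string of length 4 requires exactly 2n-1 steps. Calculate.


Chomsky Normal Form derivation:
String length n = 4
Each step either:
  - Splits a nonterminal into two (n-1 such steps)
  - Converts a nonterminal to terminal (n such steps)
Total = (n-1) + n = 2n - 1
= 2(4) - 1
= 8 - 1
= 7

7


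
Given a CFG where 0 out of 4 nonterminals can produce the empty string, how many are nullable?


Nonterminals: {S, A, B, C}
A nonterminal is nullable if it can derive epsilon
Counting nullable nonterminals: 0
Total nullable = 0

0


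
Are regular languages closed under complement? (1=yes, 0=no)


Regular languages are closed under:
- Union (DFA product construction)
- Intersection (DFA product construction)
- Complement (swap accept/reject states)
- Concatenation (NFA construction)
- Kleene star (NFA construction)
complement is in this list
Therefore: closed

1


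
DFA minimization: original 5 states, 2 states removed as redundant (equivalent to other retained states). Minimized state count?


Original DFA: 5 states
Redundant states removed: 2
Minimized states = original - removed
= 5 - 2
= 3

3


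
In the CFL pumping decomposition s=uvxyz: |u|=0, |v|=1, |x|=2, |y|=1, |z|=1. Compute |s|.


|s| = |u| + |v| + |x| + |y| + |z|
= 0 + 1 + 2 + 1 + 1
= 1 + 2 + 2
= 3 + 2
= 5

5


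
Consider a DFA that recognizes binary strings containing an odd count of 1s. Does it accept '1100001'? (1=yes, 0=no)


DFA has 2 states: q_even (start, accept=no) and q_odd
Processing string '1100001' character by character:
  Position 0: read '1', 1-count=1 -> q_odd
  Position 1: read '1', 1-count=2 -> q_even
  Position 2: read '0', 1-count=2 -> q_even (no change)
  Position 3: read '0', 1-count=2 -> q_even (no change)
  Position 4: read '0', 1-count=2 -> q_even (no change)
  Position 5: read '0', 1-count=2 -> q_even (no change)
  Position 6: read '1', 1-count=3 -> q_odd
Final state: q_odd, total 1s = 3 (odd); the DFA requires an odd count -> accept

1


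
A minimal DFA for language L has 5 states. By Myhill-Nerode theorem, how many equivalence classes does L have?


Myhill-Nerode theorem:
Number of equivalence classes = number of states in minimal DFA
Minimal DFA states = 5
Therefore equivalence classes = 5

5


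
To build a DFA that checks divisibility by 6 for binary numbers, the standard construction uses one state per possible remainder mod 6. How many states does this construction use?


Divisibility by 6 is tracked via the remainder mod 6: 0, 1, ..., 5
The construction assigns one state to each remainder
Number of remainders = 6

6


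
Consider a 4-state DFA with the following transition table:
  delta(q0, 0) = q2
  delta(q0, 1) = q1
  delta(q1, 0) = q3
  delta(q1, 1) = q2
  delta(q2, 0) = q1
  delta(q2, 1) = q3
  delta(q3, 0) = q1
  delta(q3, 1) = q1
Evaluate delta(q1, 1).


Looking up transition function:
delta(q1, 1) in the table
Row: q1, Column: 1
Result: q2

q2


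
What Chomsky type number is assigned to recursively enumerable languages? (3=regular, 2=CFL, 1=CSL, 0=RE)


Chomsky hierarchy levels:
  Type 3: Regular (DFA/NFA/regex)
  Type 2: Context-free (PDA)
  Type 1: Context-sensitive
  Type 0: Recursively enumerable (TM)
'recursively enumerable' corresponds to Type 0

0


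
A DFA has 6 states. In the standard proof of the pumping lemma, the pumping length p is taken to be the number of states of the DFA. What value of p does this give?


Pumping lemma for regular languages (standard proof):
Take p = |Q|, the number of DFA states.
Any string of length >= |Q| passes through |Q|+1 states while reading its first |Q| symbols,
so by pigeonhole some state repeats, giving the loop that can be pumped.
Here |Q| = 6
Therefore the proof uses p = 6

6


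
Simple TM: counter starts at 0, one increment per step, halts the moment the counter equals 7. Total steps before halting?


Counter starts at 0. Counting sequence:
  Step 1: counter = 1
  Step 2: counter = 2
  Step 3: counter = 3
  Step 4: counter = 4
  Step 5: counter = 5
  Step 6: counter = 6
  Step 7: counter = 7
Counter reached 7 -> halt
Total steps = 7

7


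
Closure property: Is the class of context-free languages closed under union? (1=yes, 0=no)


CFL closure properties:
  Closed under: union, concatenation, Kleene star
  NOT closed under: intersection, complement
Operation 'union' is in closed list -> Yes (closed)

1


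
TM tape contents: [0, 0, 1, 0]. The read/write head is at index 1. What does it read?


Tape: [0, 0, 1, 0]
Positions: 0 1 2 3
Values:    0 0 1 0
Head at position 1
tape[1] = 0

0


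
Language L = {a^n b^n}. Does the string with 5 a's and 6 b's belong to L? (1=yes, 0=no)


Language requires equal numbers of a's and b's
PDA pushes for each 'a', pops for each 'b'
Number of a's = 5
Number of b's = 6
5 != 6 -> Reject

0


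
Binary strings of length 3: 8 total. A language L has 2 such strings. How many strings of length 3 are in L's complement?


Alphabet: {0,1}
String length: 3
Total strings of length 3 = 2^3 = 8
Strings in L = 2
Complement = total - |L|
= 8 - 2
= 6

6


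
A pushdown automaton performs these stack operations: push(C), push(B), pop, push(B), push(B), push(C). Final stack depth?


Tracing stack operations:
  push(C) -> stack = [C], depth=1
  push(B) -> stack = [C,B], depth=2
  pop -> removed B, stack = [C], depth=1
  push(B) -> stack = [C,B], depth=2
  push(B) -> stack = [C,B,B], depth=3
  push(C) -> stack = [C,B,B,C], depth=4
Final depth = 4

4


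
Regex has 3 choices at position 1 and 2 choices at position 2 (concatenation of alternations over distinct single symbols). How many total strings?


First group: 3 alternatives
Second group: 2 alternatives
Concatenation: each choice from group 1 pairs with each from group 2
Total = 3 x 2 = 6

6


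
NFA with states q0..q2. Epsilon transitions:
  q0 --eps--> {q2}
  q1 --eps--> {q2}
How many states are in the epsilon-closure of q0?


Starting from q0
Initialize closure = {q0}
Follow epsilon from q0 -> add q2
Final closure: {q0, q2}
Size = 2

2


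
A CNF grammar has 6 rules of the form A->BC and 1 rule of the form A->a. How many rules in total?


CNF allows two rule forms:
  A -> BC (binary): 6 rules
  A -> a (terminal): 1 rule
Total = 6 + 1 = 7

7


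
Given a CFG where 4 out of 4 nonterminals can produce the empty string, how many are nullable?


Nonterminals: {S, A, B, C}
A nonterminal is nullable if it can derive epsilon
Counting nullable nonterminals: 4
Total nullable = 4

4


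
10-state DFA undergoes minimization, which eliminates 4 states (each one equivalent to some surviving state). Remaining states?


Original DFA: 10 states
Redundant states removed: 4
Minimized states = original - removed
= 10 - 4
= 6

6


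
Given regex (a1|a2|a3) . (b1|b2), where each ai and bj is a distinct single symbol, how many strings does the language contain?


First group: 3 alternatives
Second group: 2 alternatives
Concatenation: each choice from group 1 pairs with each from group 2
Total = 3 x 2 = 6

6


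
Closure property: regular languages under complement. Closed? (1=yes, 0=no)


Regular languages are closed under:
- Union (DFA product construction)
- Intersection (DFA product construction)
- Complement (swap accept/reject states)
- Concatenation (NFA construction)
- Kleene star (NFA construction)
complement is in this list
Therefore: closed

1


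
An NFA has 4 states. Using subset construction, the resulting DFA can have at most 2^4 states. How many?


NFA has 4 states
Subset construction: each DFA state = subset of NFA states
Maximum subsets = 2^4
2^4 = 16

16


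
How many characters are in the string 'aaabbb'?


String: 'aaabbb'
Counting characters:
  'a' appears 3 time(s)
  'b' appears 3 time(s)
Total length = 3 + 3 = 6

6


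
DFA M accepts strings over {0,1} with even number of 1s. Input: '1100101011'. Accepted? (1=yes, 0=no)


DFA has 2 states: q_even (start, accept=yes) and q_odd
Processing string '1100101011' character by character:
  Position 0: read '1', 1-count=1 -> q_odd
  Position 1: read '1', 1-count=2 -> q_even
  Position 2: read '0', 1-count=2 -> q_even (no change)
  Position 3: read '0', 1-count=2 -> q_even (no change)
  Position 4: read '1', 1-count=3 -> q_odd
  Position 5: read '0', 1-count=3 -> q_odd (no change)
  Position 6: read '1', 1-count=4 -> q_even
  Position 7: read '0', 1-count=4 -> q_even (no change)
  Position 8: read '1', 1-count=5 -> q_odd
  Position 9: read '1', 1-count=6 -> q_even
Final state: q_even, total 1s = 6 (even); the DFA requires an even count -> accept

1


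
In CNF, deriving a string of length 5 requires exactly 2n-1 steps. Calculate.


Chomsky Normal Form derivation:
String length n = 5
Each step either:
  - Splits a nonterminal into two (n-1 such steps)
  - Converts a nonterminal to terminal (n such steps)
Total = (n-1) + n = 2n - 1
= 2(5) - 1
= 10 - 1
= 9

9


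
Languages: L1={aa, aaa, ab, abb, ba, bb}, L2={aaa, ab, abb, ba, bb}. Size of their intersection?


L1 = {aa, aaa, ab, abb, ba, bb}
L2 = {aaa, ab, abb, ba, bb}
Checking each string in L1 against L2:
  'aa': in L2? No
  'aaa': in L2? Yes
  'ab': in L2? Yes
  'abb': in L2? Yes
  'ba': in L2? Yes
  'bb': in L2? Yes
Intersection = {aaa, ab, abb, ba, bb}
|L1 ∩ L2| = 5

5


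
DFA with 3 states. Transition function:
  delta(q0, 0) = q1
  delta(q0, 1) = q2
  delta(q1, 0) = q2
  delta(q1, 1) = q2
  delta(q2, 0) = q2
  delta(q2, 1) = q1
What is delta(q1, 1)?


Looking up transition function:
delta(q1, 1) in the table
Row: q1, Column: 1
Result: q2

q2


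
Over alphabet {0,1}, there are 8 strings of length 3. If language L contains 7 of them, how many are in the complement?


Alphabet: {0,1}
String length: 3
Total strings of length 3 = 2^3 = 8
Strings in L = 7
Complement = total - |L|
= 8 - 7
= 1

1


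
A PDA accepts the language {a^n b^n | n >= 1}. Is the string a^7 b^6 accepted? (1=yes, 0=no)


Language requires equal numbers of a's and b's
PDA pushes for each 'a', pops for each 'b'
Number of a's = 7
Number of b's = 6
7 != 6 -> Reject

0


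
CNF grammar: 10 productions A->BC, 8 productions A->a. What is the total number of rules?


CNF allows two rule forms:
  A -> BC (binary): 10 rules
  A -> a (terminal): 8 rules
Total = 10 + 8 = 18

18


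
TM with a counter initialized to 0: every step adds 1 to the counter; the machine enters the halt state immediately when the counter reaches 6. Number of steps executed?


Counter starts at 0. Counting sequence:
  Step 1: counter = 1
  Step 2: counter = 2
  Step 3: counter = 3
  Step 4: counter = 4
  Step 5: counter = 5
  Step 6: counter = 6
Counter reached 6 -> halt
Total steps = 6

6


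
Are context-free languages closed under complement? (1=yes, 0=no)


CFL closure properties:
  Closed under: union, concatenation, Kleene star
  NOT closed under: intersection, complement
Operation 'complement' is in not-closed list -> No (not closed)

0


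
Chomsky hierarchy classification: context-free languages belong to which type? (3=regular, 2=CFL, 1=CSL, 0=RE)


Chomsky hierarchy levels:
  Type 3: Regular (DFA/NFA/regex)
  Type 2: Context-free (PDA)
  Type 1: Context-sensitive
  Type 0: Recursively enumerable (TM)
'context-free' corresponds to Type 2

2


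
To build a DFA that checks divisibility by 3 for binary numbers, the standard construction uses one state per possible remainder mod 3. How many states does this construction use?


Divisibility by 3 is tracked via the remainder mod 3: 0, 1, ..., 2
The construction assigns one state to each remainder
Number of remainders = 3

3


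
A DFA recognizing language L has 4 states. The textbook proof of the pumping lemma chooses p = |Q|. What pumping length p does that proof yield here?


Pumping lemma for regular languages (standard proof):
Take p = |Q|, the number of DFA states.
Any string of length >= |Q| passes through |Q|+1 states while reading its first |Q| symbols,
so by pigeonhole some state repeats, giving the loop that can be pumped.
Here |Q| = 4
Therefore the proof uses p = 4

4


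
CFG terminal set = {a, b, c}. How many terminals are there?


Terminal symbols: a, b, c
Counting each: a (#1), b (#2), c (#3)
Total = 3

3


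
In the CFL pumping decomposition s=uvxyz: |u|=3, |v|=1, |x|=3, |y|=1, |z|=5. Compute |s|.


|s| = |u| + |v| + |x| + |y| + |z|
= 3 + 1 + 3 + 1 + 5
= 4 + 3 + 6
= 7 + 6
= 13

13


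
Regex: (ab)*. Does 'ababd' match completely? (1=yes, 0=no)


Pattern: (ab)*
String: 'ababd'
Pattern requires: zero or more repetitions of 'ab'
Length 5 is odd -> cannot be (ab)* -> no match
Result: 0

0


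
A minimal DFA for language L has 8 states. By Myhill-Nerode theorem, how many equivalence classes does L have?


Myhill-Nerode theorem:
Number of equivalence classes = number of states in minimal DFA
Minimal DFA states = 8
Therefore equivalence classes = 8

8


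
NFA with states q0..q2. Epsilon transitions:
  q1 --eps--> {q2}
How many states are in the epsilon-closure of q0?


Starting from q0
Initialize closure = {q0}
q0 has no outgoing epsilon transitions -> nothing to add
Final closure: {q0}
Size = 1

1


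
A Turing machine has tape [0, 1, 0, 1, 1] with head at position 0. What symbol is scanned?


Tape: [0, 1, 0, 1, 1]
Positions: 0 1 2 3 4
Values:    0 1 0 1 1
Head at position 0
tape[0] = 0

0


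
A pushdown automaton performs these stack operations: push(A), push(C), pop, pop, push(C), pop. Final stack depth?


Tracing stack operations:
  push(A) -> stack = [A], depth=1
  push(C) -> stack = [A,C], depth=2
  pop -> removed C, stack = [A], depth=1
  pop -> removed A, stack = [], depth=0
  push(C) -> stack = [C], depth=1
  pop -> removed C, stack = [], depth=0
Final depth = 0

0


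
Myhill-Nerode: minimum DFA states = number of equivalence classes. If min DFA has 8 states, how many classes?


Myhill-Nerode theorem:
Number of equivalence classes = number of states in minimal DFA
Minimal DFA states = 8
Therefore equivalence classes = 8

8


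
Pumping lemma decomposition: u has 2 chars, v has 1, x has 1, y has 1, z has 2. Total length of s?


|s| = |u| + |v| + |x| + |y| + |z|
= 2 + 1 + 1 + 1 + 2
= 3 + 1 + 3
= 4 + 3
= 7

7


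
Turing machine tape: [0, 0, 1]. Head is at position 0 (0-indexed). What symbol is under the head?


Tape: [0, 0, 1]
Positions: 0 1 2
Values:    0 0 1
Head at position 0
tape[0] = 0

0


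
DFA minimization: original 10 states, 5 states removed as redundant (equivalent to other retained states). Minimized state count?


Original DFA: 10 states
Redundant states removed: 5
Minimized states = original - removed
= 10 - 5
= 5

5


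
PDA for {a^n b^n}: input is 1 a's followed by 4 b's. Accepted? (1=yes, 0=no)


Language requires equal numbers of a's and b's
PDA pushes for each 'a', pops for each 'b'
Number of a's = 1
Number of b's = 4
1 != 4 -> Reject

0


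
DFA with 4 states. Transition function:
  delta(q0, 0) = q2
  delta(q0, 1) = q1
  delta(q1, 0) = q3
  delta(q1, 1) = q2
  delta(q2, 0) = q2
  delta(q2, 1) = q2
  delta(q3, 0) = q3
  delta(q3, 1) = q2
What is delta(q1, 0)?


Looking up transition function:
delta(q1, 0) in the table
Row: q1, Column: 0
Result: q3

q3


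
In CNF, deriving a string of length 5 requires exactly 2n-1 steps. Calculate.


Chomsky Normal Form derivation:
String length n = 5
Each step either:
  - Splits a nonterminal into two (n-1 such steps)
  - Converts a nonterminal to terminal (n such steps)
Total = (n-1) + n = 2n - 1
= 2(5) - 1
= 10 - 1
= 9

9


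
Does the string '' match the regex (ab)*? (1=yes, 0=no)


Pattern: (ab)*
String: ''
Pattern requires: zero or more repetitions of 'ab'
Pairs: []
All pairs are 'ab'? Yes
Result: 1

1


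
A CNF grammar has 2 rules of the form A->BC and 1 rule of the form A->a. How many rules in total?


CNF allows two rule forms:
  A -> BC (binary): 2 rules
  A -> a (terminal): 1 rule
Total = 2 + 1 = 3

3


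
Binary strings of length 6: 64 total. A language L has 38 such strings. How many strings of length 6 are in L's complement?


Alphabet: {0,1}
String length: 6
Total strings of length 6 = 2^6 = 64
Strings in L = 38
Complement = total - |L|
= 64 - 38
= 26

26


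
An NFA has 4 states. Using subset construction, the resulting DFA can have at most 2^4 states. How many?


NFA has 4 states
Subset construction: each DFA state = subset of NFA states
Maximum subsets = 2^4
2^4 = 16

16


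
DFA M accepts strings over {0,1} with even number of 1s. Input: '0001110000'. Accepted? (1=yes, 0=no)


DFA has 2 states: q_even (start, accept=yes) and q_odd
Processing string '0001110000' character by character:
  Position 0: read '0', 1-count=0 -> q_even (no change)
  Position 1: read '0', 1-count=0 -> q_even (no change)
  Position 2: read '0', 1-count=0 -> q_even (no change)
  Position 3: read '1', 1-count=1 -> q_odd
  Position 4: read '1', 1-count=2 -> q_even
  Position 5: read '1', 1-count=3 -> q_odd
  Position 6: read '0', 1-count=3 -> q_odd (no change)
  Position 7: read '0', 1-count=3 -> q_odd (no change)
  Position 8: read '0', 1-count=3 -> q_odd (no change)
  Position 9: read '0', 1-count=3 -> q_odd (no change)
Final state: q_odd, total 1s = 3 (odd); the DFA requires an even count -> reject

0


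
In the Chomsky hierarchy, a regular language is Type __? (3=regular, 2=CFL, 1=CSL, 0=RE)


Chomsky hierarchy levels:
  Type 3: Regular (DFA/NFA/regex)
  Type 2: Context-free (PDA)
  Type 1: Context-sensitive
  Type 0: Recursively enumerable (TM)
'regular' corresponds to Type 3

3


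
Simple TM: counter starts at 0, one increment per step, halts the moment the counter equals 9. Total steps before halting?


Counter starts at 0. Counting sequence:
  Step 1: counter = 1
  Step 2: counter = 2
  Step 3: counter = 3
  Step 4: counter = 4
  Step 5: counter = 5
  Step 6: counter = 6
  ...
  Step 9: counter = 9
Counter reached 9 -> halt
Total steps = 9

9


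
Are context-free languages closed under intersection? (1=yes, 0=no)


CFL closure properties:
  Closed under: union, concatenation, Kleene star
  NOT closed under: intersection, complement
Operation 'intersection' is in not-closed list -> No (not closed)

0


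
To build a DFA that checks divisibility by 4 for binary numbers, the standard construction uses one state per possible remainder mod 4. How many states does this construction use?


Divisibility by 4 is tracked via the remainder mod 4: 0, 1, ..., 3
The construction assigns one state to each remainder
Number of remainders = 4

4
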